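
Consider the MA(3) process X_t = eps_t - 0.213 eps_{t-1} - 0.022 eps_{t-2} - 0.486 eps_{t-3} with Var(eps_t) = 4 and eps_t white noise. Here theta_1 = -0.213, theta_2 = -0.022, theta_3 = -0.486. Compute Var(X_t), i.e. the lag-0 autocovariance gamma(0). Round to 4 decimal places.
\gamma(0) = 5.1282

For an MA(q) process X_t = eps_t + sum_i theta_i eps_{t-i} with
Var(eps_t) = sigma^2, the variance is
  gamma(0) = sigma^2 * (1 + sum_i theta_i^2).
  sum_i theta_i^2 = (-0.213)^2 + (-0.022)^2 + (-0.486)^2 = 0.045369 + 0.000484 + 0.236196 = 0.282049.
  gamma(0) = 4 * (1 + 0.282049) = 4 * 1.282049 = 5.128196, which rounds to 5.1282.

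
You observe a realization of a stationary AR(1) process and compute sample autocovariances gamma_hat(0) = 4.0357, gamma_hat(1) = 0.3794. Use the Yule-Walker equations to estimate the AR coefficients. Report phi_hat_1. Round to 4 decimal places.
\hat\phi_{1} = 0.0940

The Yule-Walker equations for an AR(p) process read, in matrix form,
  Gamma_p phi = r_p,   with   (Gamma_p)_{ij} = gamma(|i - j|),
                       (r_p)_i = gamma(i),   i,j = 1..p.
Substitute the sample gammas (Toeplitz matrix and right-hand side of size 1):
  Gamma_p = [[4.0357]]
  r_p     = [0.3794]
With p = 1 this is the single equation gamma(0) phi_1 = gamma(1):
  phi_hat_1 = gamma(1) / gamma(0) = 0.3794 / 4.0357 = 0.0940.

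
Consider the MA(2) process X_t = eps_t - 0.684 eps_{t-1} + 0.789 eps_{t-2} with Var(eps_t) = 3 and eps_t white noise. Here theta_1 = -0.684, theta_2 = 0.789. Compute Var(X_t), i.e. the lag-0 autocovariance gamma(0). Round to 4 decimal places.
\gamma(0) = 6.2711

For an MA(q) process X_t = eps_t + sum_i theta_i eps_{t-i} with
Var(eps_t) = sigma^2, the variance is
  gamma(0) = sigma^2 * (1 + sum_i theta_i^2).
  sum_i theta_i^2 = (-0.684)^2 + (0.789)^2 = 0.467856 + 0.622521 = 1.090377.
  gamma(0) = 3 * (1 + 1.090377) = 3 * 2.090377 = 6.271131, which rounds to 6.2711.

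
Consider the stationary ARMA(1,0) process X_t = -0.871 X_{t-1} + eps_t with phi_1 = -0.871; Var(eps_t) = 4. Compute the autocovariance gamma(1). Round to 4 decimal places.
\gamma(1) = -14.4349

Multiply the model equation by X_{t-k} and take expectations. With theta_0 = psi_0 = 1 and psi_j the MA(infinity) weights, this gives
  gamma(k) - sum_i phi_i gamma(k-i) = c_k,
  c_k = sigma^2 * sum_{j=k..q} theta_j psi_{j-k}   (c_k = 0 for k > q),
using gamma(-m) = gamma(m).
Pure AR (q = 0): c_0 = sigma^2 = 4, c_k = 0 for k >= 1.
Equations for k = 0 and k = 1 (AR order 1):
  gamma(0) = phi_1 gamma(1) + c_0
  gamma(1) = phi_1 gamma(0) + c_1
Substituting the second into the first: gamma(0) (1 - phi_1^2) = c_0 + phi_1 c_1, so
  gamma(0) = c_0 / (1 - phi_1^2) = 4 / (1 - (-0.871)^2) = 4 / 0.241359 = 16.572823.
  gamma(1) = phi_1 gamma(0) = (-0.871)(16.572823) = -14.434929.
Therefore gamma(1) = -14.4349 (to 4 decimal places).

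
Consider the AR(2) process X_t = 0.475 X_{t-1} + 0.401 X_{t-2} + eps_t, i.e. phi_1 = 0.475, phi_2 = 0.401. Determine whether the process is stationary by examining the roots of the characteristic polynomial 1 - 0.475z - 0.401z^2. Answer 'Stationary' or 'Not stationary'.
\text{Stationary}

The AR(p) characteristic polynomial is P(z) = 1 - 0.475z - 0.401z^2.
Stationarity requires all roots to lie outside the unit circle, i.e. |z| > 1 for every root.
Set 1 + (-0.475) z + (-0.401) z^2 = 0, i.e. a z^2 + b z + c = 0 with a = -0.401, b = -0.475, c = 1.
Discriminant D = b^2 - 4ac = (-0.475)^2 - 4*(-0.401)*1 = 0.225625 - (-1.604) = 1.829625.
D >= 0, so the roots are real: z = (-b +/- sqrt(D)) / (2a) = (0.475 +/- 1.352636) / (-0.802).
  z_1 = (0.475 + 1.352636) / (-0.802) = -2.2788,   |z_1| = 2.2788.
  z_2 = (0.475 - 1.352636) / (-0.802) = 1.0943,   |z_2| = 1.0943.
Moduli of all roots: 2.2788, 1.0943.
All moduli strictly greater than 1? Yes.
Verdict: Stationary.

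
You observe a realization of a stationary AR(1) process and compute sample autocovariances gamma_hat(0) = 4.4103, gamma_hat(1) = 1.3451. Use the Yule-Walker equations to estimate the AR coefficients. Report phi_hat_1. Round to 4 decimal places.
\hat\phi_{1} = 0.3050

The Yule-Walker equations for an AR(p) process read, in matrix form,
  Gamma_p phi = r_p,   with   (Gamma_p)_{ij} = gamma(|i - j|),
                       (r_p)_i = gamma(i),   i,j = 1..p.
Substitute the sample gammas (Toeplitz matrix and right-hand side of size 1):
  Gamma_p = [[4.4103]]
  r_p     = [1.3451]
With p = 1 this is the single equation gamma(0) phi_1 = gamma(1):
  phi_hat_1 = gamma(1) / gamma(0) = 1.3451 / 4.4103 = 0.3050.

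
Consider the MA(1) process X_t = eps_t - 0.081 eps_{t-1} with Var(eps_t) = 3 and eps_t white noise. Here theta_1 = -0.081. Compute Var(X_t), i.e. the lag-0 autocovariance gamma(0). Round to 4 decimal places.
\gamma(0) = 3.0197

For an MA(q) process X_t = eps_t + sum_i theta_i eps_{t-i} with
Var(eps_t) = sigma^2, the variance is
  gamma(0) = sigma^2 * (1 + sum_i theta_i^2).
  sum_i theta_i^2 = (-0.081)^2 = 0.006561.
  gamma(0) = 3 * (1 + 0.006561) = 3 * 1.006561 = 3.019683, which rounds to 3.0197.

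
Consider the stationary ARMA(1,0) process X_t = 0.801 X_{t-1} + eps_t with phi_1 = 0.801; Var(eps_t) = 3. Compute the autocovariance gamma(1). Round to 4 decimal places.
\gamma(1) = 6.7048

Multiply the model equation by X_{t-k} and take expectations. With theta_0 = psi_0 = 1 and psi_j the MA(infinity) weights, this gives
  gamma(k) - sum_i phi_i gamma(k-i) = c_k,
  c_k = sigma^2 * sum_{j=k..q} theta_j psi_{j-k}   (c_k = 0 for k > q),
using gamma(-m) = gamma(m).
Pure AR (q = 0): c_0 = sigma^2 = 3, c_k = 0 for k >= 1.
Equations for k = 0 and k = 1 (AR order 1):
  gamma(0) = phi_1 gamma(1) + c_0
  gamma(1) = phi_1 gamma(0) + c_1
Substituting the second into the first: gamma(0) (1 - phi_1^2) = c_0 + phi_1 c_1, so
  gamma(0) = c_0 / (1 - phi_1^2) = 3 / (1 - (0.801)^2) = 3 / 0.358399 = 8.370559.
  gamma(1) = phi_1 gamma(0) = (0.801)(8.370559) = 6.704818.
Therefore gamma(1) = 6.7048 (to 4 decimal places).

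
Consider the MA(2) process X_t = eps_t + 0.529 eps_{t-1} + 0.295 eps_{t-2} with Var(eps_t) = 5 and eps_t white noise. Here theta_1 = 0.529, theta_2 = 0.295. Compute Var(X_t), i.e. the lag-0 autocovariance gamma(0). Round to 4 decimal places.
\gamma(0) = 6.8343

For an MA(q) process X_t = eps_t + sum_i theta_i eps_{t-i} with
Var(eps_t) = sigma^2, the variance is
  gamma(0) = sigma^2 * (1 + sum_i theta_i^2).
  sum_i theta_i^2 = (0.529)^2 + (0.295)^2 = 0.279841 + 0.087025 = 0.366866.
  gamma(0) = 5 * (1 + 0.366866) = 5 * 1.366866 = 6.83433, which rounds to 6.8343.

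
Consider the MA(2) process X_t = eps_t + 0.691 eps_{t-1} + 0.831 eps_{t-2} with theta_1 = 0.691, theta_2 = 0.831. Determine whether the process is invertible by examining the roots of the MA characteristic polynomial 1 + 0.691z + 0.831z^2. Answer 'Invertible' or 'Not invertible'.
\text{Invertible}

The MA(q) characteristic polynomial is P(z) = 1 + 0.691z + 0.831z^2.
Invertibility requires all roots to lie outside the unit circle, i.e. |z| > 1 for every root.
Set 1 + (0.691) z + (0.831) z^2 = 0, i.e. a z^2 + b z + c = 0 with a = 0.831, b = 0.691, c = 1.
Discriminant D = b^2 - 4ac = (0.691)^2 - 4*(0.831)*1 = 0.477481 - (3.324) = -2.846519.
D < 0, so the roots are the complex-conjugate pair z = (-b +/- i sqrt(-D)) / (2a) = -0.4158 +/- 1.0151i.
For a conjugate pair |z|^2 = z * conj(z) = (product of roots) = c/a = 1/(0.831) = 1.203369, so |z| = sqrt(1.203369) = 1.097 for both roots.
Moduli of all roots: 1.0970, 1.0970.
All moduli strictly greater than 1? Yes.
Verdict: Invertible.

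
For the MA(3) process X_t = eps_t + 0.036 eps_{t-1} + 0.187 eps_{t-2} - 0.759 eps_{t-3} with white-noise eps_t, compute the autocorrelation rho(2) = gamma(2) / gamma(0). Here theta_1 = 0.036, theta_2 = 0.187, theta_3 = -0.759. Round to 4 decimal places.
\rho(2) = 0.0990

For an MA(q) process with theta_0 = 1, the autocovariance is
  gamma(k) = sigma^2 * sum_{i=0..q-k} theta_i * theta_{i+k},
and rho(k) = gamma(k) / gamma(0). Sigma^2 cancels.
  numerator   = (1)*(0.187) + (0.036)*(-0.759) = 0.159676.
  denominator = (1)^2 + (0.036)^2 + (0.187)^2 + (-0.759)^2 = 1.612346.
  rho(2) = 0.159676 / 1.612346 = 0.0990.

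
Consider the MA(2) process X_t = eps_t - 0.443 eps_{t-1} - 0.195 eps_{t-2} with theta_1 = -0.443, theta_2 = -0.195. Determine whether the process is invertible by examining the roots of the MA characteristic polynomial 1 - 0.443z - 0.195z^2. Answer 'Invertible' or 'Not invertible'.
\text{Invertible}

The MA(q) characteristic polynomial is P(z) = 1 - 0.443z - 0.195z^2.
Invertibility requires all roots to lie outside the unit circle, i.e. |z| > 1 for every root.
Set 1 + (-0.443) z + (-0.195) z^2 = 0, i.e. a z^2 + b z + c = 0 with a = -0.195, b = -0.443, c = 1.
Discriminant D = b^2 - 4ac = (-0.443)^2 - 4*(-0.195)*1 = 0.196249 - (-0.78) = 0.976249.
D >= 0, so the roots are real: z = (-b +/- sqrt(D)) / (2a) = (0.443 +/- 0.988053) / (-0.39).
  z_1 = (0.443 + 0.988053) / (-0.39) = -3.6694,   |z_1| = 3.6694.
  z_2 = (0.443 - 0.988053) / (-0.39) = 1.3976,   |z_2| = 1.3976.
Moduli of all roots: 3.6694, 1.3976.
All moduli strictly greater than 1? Yes.
Verdict: Invertible.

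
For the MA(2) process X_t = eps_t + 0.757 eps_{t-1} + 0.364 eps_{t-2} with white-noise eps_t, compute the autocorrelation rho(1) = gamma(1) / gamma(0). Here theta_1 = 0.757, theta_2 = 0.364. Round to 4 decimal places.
\rho(1) = 0.6054

For an MA(q) process with theta_0 = 1, the autocovariance is
  gamma(k) = sigma^2 * sum_{i=0..q-k} theta_i * theta_{i+k},
and rho(k) = gamma(k) / gamma(0). Sigma^2 cancels.
  numerator   = (1)*(0.757) + (0.757)*(0.364) = 1.032548.
  denominator = (1)^2 + (0.757)^2 + (0.364)^2 = 1.705545.
  rho(1) = 1.032548 / 1.705545 = 0.6054.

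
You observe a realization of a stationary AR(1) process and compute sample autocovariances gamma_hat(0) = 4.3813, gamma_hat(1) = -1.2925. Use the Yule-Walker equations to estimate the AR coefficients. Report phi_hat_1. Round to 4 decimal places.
\hat\phi_{1} = -0.2950

The Yule-Walker equations for an AR(p) process read, in matrix form,
  Gamma_p phi = r_p,   with   (Gamma_p)_{ij} = gamma(|i - j|),
                       (r_p)_i = gamma(i),   i,j = 1..p.
Substitute the sample gammas (Toeplitz matrix and right-hand side of size 1):
  Gamma_p = [[4.3813]]
  r_p     = [-1.2925]
With p = 1 this is the single equation gamma(0) phi_1 = gamma(1):
  phi_hat_1 = gamma(1) / gamma(0) = -1.2925 / 4.3813 = -0.2950.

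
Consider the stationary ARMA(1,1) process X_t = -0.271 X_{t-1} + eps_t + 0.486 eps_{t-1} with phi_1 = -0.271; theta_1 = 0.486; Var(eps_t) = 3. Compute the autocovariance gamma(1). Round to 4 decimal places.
\gamma(1) = 0.6044

Multiply the model equation by X_{t-k} and take expectations. With theta_0 = psi_0 = 1 and psi_j the MA(infinity) weights, this gives
  gamma(k) - sum_i phi_i gamma(k-i) = c_k,
  c_k = sigma^2 * sum_{j=k..q} theta_j psi_{j-k}   (c_k = 0 for k > q),
using gamma(-m) = gamma(m).
psi-weights needed (psi_j = theta_j + sum_i phi_i psi_{j-i}):
  psi_1 = theta_1 + phi_1 = 0.486 + (-0.271) = 0.215
Right-hand sides:
  c_0 = sigma^2 (1 + theta_1 psi_1) = 3 * (1 + (0.486)(0.215)) = 3 * 1.10449 = 3.31347
  c_1 = sigma^2 theta_1 = 3 * (0.486) = 1.458
  c_2 = 0
Equations for k = 0 and k = 1 (AR order 1):
  gamma(0) = phi_1 gamma(1) + c_0
  gamma(1) = phi_1 gamma(0) + c_1
Substituting the second into the first: gamma(0) (1 - phi_1^2) = c_0 + phi_1 c_1, so
  gamma(0) = (c_0 + phi_1 c_1) / (1 - phi_1^2) = (3.31347 + (-0.271)(1.458)) / (1 - (-0.271)^2) = 2.918352 / 0.926559 = 3.149667.
  gamma(1) = phi_1 gamma(0) + c_1 = (-0.271)(3.149667) + (1.458) = 0.60444.
Therefore gamma(1) = 0.6044 (to 4 decimal places).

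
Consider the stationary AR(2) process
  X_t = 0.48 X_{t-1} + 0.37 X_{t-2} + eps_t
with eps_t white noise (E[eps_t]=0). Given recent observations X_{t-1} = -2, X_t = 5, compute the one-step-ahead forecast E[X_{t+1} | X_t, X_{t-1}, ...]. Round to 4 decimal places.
E[X_{t+1} \mid \mathcal F_t] = 1.6600

For an AR(p) model X_t = c + sum_i phi_i X_{t-i} + eps_t, the
one-step-ahead conditional mean is
  E[X_{t+1} | X_t, ...] = c + sum_i phi_i X_{t+1-i}.
Substitute known values:
  E[X_{t+1} | ...] = (0.48) * (5) + (0.37) * (-2)
                   = 1.6600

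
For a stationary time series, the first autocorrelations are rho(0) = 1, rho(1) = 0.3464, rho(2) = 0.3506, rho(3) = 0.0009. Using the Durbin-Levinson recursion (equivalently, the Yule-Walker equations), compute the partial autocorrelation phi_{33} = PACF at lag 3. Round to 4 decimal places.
\phi_{33} = -0.2190

The PACF at lag k is phi_{kk}, the last component of the solution
to the Yule-Walker system G_k phi = r_k where
  (G_k)_{ij} = rho(|i - j|), (r_k)_i = rho(i), i,j = 1..k.
Equivalently, Durbin-Levinson gives phi_{kk} iteratively:
  phi_{11} = rho(1)
  phi_{kk} = [rho(k) - sum_{j=1..k-1} phi_{k-1,j} rho(k-j)]
            / [1 - sum_{j=1..k-1} phi_{k-1,j} rho(j)],
  phi_{k,j} = phi_{k-1,j} - phi_{kk} phi_{k-1,k-j},  j = 1..k-1.
Step k = 1:
  phi_11 = rho(1) = 0.3464.
Step k = 2:
  phi_22 = [rho(2) - phi_11 rho(1)] / [1 - phi_11 rho(1)] = [0.3506 - (0.3464)(0.3464)] / [1 - (0.3464)(0.3464)]
         = 0.23060704 / 0.88000704 = 0.262051.
  Update: phi_21 = phi_11 - phi_22 phi_11 = 0.3464 - (0.262051)(0.3464) = 0.255625.
Step k = 3:
  phi_33 = [rho(3) - phi_21 rho(2) - phi_22 rho(1)] / [1 - phi_21 rho(1) - phi_22 rho(2)]
    numerator   = 0.0009 - (0.255625)(0.3506) - (0.262051)(0.3464) = -0.17949686
    denominator = 1 - (0.255625)(0.3464) - (0.262051)(0.3506) = 0.81957615
  phi_33 = -0.17949686 / 0.81957615 = -0.219.
Therefore phi_{33} = -0.2190.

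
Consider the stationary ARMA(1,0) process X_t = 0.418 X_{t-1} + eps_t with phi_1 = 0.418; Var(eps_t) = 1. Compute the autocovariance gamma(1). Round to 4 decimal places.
\gamma(1) = 0.5065

Multiply the model equation by X_{t-k} and take expectations. With theta_0 = psi_0 = 1 and psi_j the MA(infinity) weights, this gives
  gamma(k) - sum_i phi_i gamma(k-i) = c_k,
  c_k = sigma^2 * sum_{j=k..q} theta_j psi_{j-k}   (c_k = 0 for k > q),
using gamma(-m) = gamma(m).
Pure AR (q = 0): c_0 = sigma^2 = 1, c_k = 0 for k >= 1.
Equations for k = 0 and k = 1 (AR order 1):
  gamma(0) = phi_1 gamma(1) + c_0
  gamma(1) = phi_1 gamma(0) + c_1
Substituting the second into the first: gamma(0) (1 - phi_1^2) = c_0 + phi_1 c_1, so
  gamma(0) = c_0 / (1 - phi_1^2) = 1 / (1 - (0.418)^2) = 1 / 0.825276 = 1.211716.
  gamma(1) = phi_1 gamma(0) = (0.418)(1.211716) = 0.506497.
Therefore gamma(1) = 0.5065 (to 4 decimal places).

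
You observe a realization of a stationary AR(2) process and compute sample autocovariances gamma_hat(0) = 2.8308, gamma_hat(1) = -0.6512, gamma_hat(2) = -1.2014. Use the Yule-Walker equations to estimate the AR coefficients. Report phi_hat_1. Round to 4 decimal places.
\hat\phi_{1} = -0.3460

The Yule-Walker equations for an AR(p) process read, in matrix form,
  Gamma_p phi = r_p,   with   (Gamma_p)_{ij} = gamma(|i - j|),
                       (r_p)_i = gamma(i),   i,j = 1..p.
Substitute the sample gammas (Toeplitz matrix and right-hand side of size 2):
  Gamma_p = [[2.8308, -0.6512], [-0.6512, 2.8308]]
  r_p     = [-0.6512, -1.2014]
Written out:
  2.8308 phi_1 - 0.6512 phi_2 = -0.6512
  -0.6512 phi_1 + 2.8308 phi_2 = -1.2014
Solve by Cramer's rule:
  det = gamma(0)^2 - gamma(1)^2 = (2.8308)^2 - (-0.6512)^2 = 8.01342864 - 0.42406144 = 7.5893672
  phi_hat_1 = [gamma(1) gamma(0) - gamma(1) gamma(2)] / det = [(-0.6512)(2.8308) - (-0.6512)(-1.2014)] / 7.5893672 = -2.62576864 / 7.5893672 = -0.346
  phi_hat_2 = [gamma(0) gamma(2) - gamma(1)^2] / det = [(2.8308)(-1.2014) - (-0.6512)^2] / 7.5893672 = -3.82498456 / 7.5893672 = -0.504
So phi_hat = [-0.3460, -0.5040].
Therefore phi_hat_1 = -0.3460.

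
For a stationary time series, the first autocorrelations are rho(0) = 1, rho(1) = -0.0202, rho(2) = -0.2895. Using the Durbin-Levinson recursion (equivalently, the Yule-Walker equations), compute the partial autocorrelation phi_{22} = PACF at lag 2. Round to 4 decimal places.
\phi_{22} = -0.2900

The PACF at lag k is phi_{kk}, the last component of the solution
to the Yule-Walker system G_k phi = r_k where
  (G_k)_{ij} = rho(|i - j|), (r_k)_i = rho(i), i,j = 1..k.
Equivalently, Durbin-Levinson gives phi_{kk} iteratively:
  phi_{11} = rho(1)
  phi_{kk} = [rho(k) - sum_{j=1..k-1} phi_{k-1,j} rho(k-j)]
            / [1 - sum_{j=1..k-1} phi_{k-1,j} rho(j)],
  phi_{k,j} = phi_{k-1,j} - phi_{kk} phi_{k-1,k-j},  j = 1..k-1.
Step k = 1:
  phi_11 = rho(1) = -0.0202.
Step k = 2:
  phi_22 = [rho(2) - phi_11 rho(1)] / [1 - phi_11 rho(1)] = [-0.2895 - (-0.0202)(-0.0202)] / [1 - (-0.0202)(-0.0202)]
         = -0.28990804 / 0.99959196 = -0.29.
Therefore phi_{22} = -0.2900.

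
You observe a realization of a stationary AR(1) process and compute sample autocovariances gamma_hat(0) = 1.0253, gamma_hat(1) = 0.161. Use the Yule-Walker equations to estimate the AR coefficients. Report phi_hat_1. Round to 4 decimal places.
\hat\phi_{1} = 0.1570

The Yule-Walker equations for an AR(p) process read, in matrix form,
  Gamma_p phi = r_p,   with   (Gamma_p)_{ij} = gamma(|i - j|),
                       (r_p)_i = gamma(i),   i,j = 1..p.
Substitute the sample gammas (Toeplitz matrix and right-hand side of size 1):
  Gamma_p = [[1.0253]]
  r_p     = [0.161]
With p = 1 this is the single equation gamma(0) phi_1 = gamma(1):
  phi_hat_1 = gamma(1) / gamma(0) = 0.161 / 1.0253 = 0.1570.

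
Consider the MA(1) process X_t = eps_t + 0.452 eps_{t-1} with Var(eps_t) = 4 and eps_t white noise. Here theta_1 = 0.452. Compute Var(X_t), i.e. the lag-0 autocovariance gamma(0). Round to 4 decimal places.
\gamma(0) = 4.8172

For an MA(q) process X_t = eps_t + sum_i theta_i eps_{t-i} with
Var(eps_t) = sigma^2, the variance is
  gamma(0) = sigma^2 * (1 + sum_i theta_i^2).
  sum_i theta_i^2 = (0.452)^2 = 0.204304.
  gamma(0) = 4 * (1 + 0.204304) = 4 * 1.204304 = 4.817216, which rounds to 4.8172.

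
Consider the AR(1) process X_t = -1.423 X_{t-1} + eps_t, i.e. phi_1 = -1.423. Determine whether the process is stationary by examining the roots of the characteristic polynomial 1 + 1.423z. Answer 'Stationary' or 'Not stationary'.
\text{Not stationary}

The AR(p) characteristic polynomial is P(z) = 1 + 1.423z.
Stationarity requires all roots to lie outside the unit circle, i.e. |z| > 1 for every root.
This is linear in z: 1 + (1.423) z = 0  =>  z = -1/(1.423) = -0.702741,  |z| = 0.702741.
Moduli of all roots: 0.7027.
All moduli strictly greater than 1? No.
Verdict: Not stationary.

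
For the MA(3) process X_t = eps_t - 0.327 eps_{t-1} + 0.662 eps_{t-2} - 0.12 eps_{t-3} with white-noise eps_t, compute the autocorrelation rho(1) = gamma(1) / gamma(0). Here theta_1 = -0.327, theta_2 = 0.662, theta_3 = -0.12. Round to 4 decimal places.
\rho(1) = -0.3994

For an MA(q) process with theta_0 = 1, the autocovariance is
  gamma(k) = sigma^2 * sum_{i=0..q-k} theta_i * theta_{i+k},
and rho(k) = gamma(k) / gamma(0). Sigma^2 cancels.
  numerator   = (1)*(-0.327) + (-0.327)*(0.662) + (0.662)*(-0.12) = -0.622914.
  denominator = (1)^2 + (-0.327)^2 + (0.662)^2 + (-0.12)^2 = 1.559573.
  rho(1) = -0.622914 / 1.559573 = -0.3994.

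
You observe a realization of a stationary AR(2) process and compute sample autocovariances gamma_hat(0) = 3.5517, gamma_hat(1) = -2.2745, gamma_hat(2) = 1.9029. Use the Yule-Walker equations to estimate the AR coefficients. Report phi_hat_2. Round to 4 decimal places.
\hat\phi_{2} = 0.2130

The Yule-Walker equations for an AR(p) process read, in matrix form,
  Gamma_p phi = r_p,   with   (Gamma_p)_{ij} = gamma(|i - j|),
                       (r_p)_i = gamma(i),   i,j = 1..p.
Substitute the sample gammas (Toeplitz matrix and right-hand side of size 2):
  Gamma_p = [[3.5517, -2.2745], [-2.2745, 3.5517]]
  r_p     = [-2.2745, 1.9029]
Written out:
  3.5517 phi_1 - 2.2745 phi_2 = -2.2745
  -2.2745 phi_1 + 3.5517 phi_2 = 1.9029
Solve by Cramer's rule:
  det = gamma(0)^2 - gamma(1)^2 = (3.5517)^2 - (-2.2745)^2 = 12.61457289 - 5.17335025 = 7.44122264
  phi_hat_1 = [gamma(1) gamma(0) - gamma(1) gamma(2)] / det = [(-2.2745)(3.5517) - (-2.2745)(1.9029)] / 7.44122264 = -3.7501956 / 7.44122264 = -0.504
  phi_hat_2 = [gamma(0) gamma(2) - gamma(1)^2] / det = [(3.5517)(1.9029) - (-2.2745)^2] / 7.44122264 = 1.58517968 / 7.44122264 = 0.213
So phi_hat = [-0.5040, 0.2130].
Therefore phi_hat_2 = 0.2130.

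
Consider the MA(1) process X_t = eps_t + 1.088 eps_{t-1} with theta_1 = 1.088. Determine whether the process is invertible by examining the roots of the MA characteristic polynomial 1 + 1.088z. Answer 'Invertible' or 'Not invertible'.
\text{Not invertible}

The MA(q) characteristic polynomial is P(z) = 1 + 1.088z.
Invertibility requires all roots to lie outside the unit circle, i.e. |z| > 1 for every root.
This is linear in z: 1 + (1.088) z = 0  =>  z = -1/(1.088) = -0.919118,  |z| = 0.919118.
Moduli of all roots: 0.9191.
All moduli strictly greater than 1? No.
Verdict: Not invertible.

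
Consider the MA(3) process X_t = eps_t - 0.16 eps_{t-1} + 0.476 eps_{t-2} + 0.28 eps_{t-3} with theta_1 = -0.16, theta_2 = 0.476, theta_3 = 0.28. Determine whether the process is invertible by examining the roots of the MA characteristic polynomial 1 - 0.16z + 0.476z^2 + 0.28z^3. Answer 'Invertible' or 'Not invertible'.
\text{Invertible}

The MA(q) characteristic polynomial is P(z) = 1 - 0.16z + 0.476z^2 + 0.28z^3.
Invertibility requires all roots to lie outside the unit circle, i.e. |z| > 1 for every root.
Degree 3: look for a simple real root z0 first, then factor out (1 - z/z0) and solve the remaining quadratic.
Testing z0 = -2.5: P(-2.5) = 1 + (-0.16)(-2.5) + (0.476)(-2.5)^2 + (0.28)(-2.5)^3
  = 1 + (0.4) + (2.975) + (-4.375) = 0.  So z_0 = -2.5 is a root, |z_0| = 2.5.
Divide out the factor (1 + 0.4 z) = (1 - z/z0) (since 1/z0 = -0.4):
  P(z) = (1 + 0.4 z)(1 + (-0.56) z + (0.7) z^2)
  [check: z-coef -0.56 - (-0.4) = -0.16; z^2-coef 0.7 - (-0.4)(-0.56) = 0.476; z^3-coef -(-0.4)(0.7) = 0.28.]
Remaining roots from the quadratic factor 1 + (-0.56) z + (0.7) z^2:
  Set 1 + (-0.56) z + (0.7) z^2 = 0, i.e. a z^2 + b z + c = 0 with a = 0.7, b = -0.56, c = 1.
  Discriminant D = b^2 - 4ac = (-0.56)^2 - 4*(0.7)*1 = 0.3136 - (2.8) = -2.4864.
  D < 0, so the roots are the complex-conjugate pair z = (-b +/- i sqrt(-D)) / (2a) = 0.4 +/- 1.1263i.
  For a conjugate pair |z|^2 = z * conj(z) = (product of roots) = c/a = 1/(0.7) = 1.428571, so |z| = sqrt(1.428571) = 1.1952 for both roots.
Moduli of all roots: 2.5000, 1.1952, 1.1952.
All moduli strictly greater than 1? Yes.
Verdict: Invertible.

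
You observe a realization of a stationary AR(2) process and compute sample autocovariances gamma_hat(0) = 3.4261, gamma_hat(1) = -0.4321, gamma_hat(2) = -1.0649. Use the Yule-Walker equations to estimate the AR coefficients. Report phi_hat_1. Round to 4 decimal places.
\hat\phi_{1} = -0.1680

The Yule-Walker equations for an AR(p) process read, in matrix form,
  Gamma_p phi = r_p,   with   (Gamma_p)_{ij} = gamma(|i - j|),
                       (r_p)_i = gamma(i),   i,j = 1..p.
Substitute the sample gammas (Toeplitz matrix and right-hand side of size 2):
  Gamma_p = [[3.4261, -0.4321], [-0.4321, 3.4261]]
  r_p     = [-0.4321, -1.0649]
Written out:
  3.4261 phi_1 - 0.4321 phi_2 = -0.4321
  -0.4321 phi_1 + 3.4261 phi_2 = -1.0649
Solve by Cramer's rule:
  det = gamma(0)^2 - gamma(1)^2 = (3.4261)^2 - (-0.4321)^2 = 11.73816121 - 0.18671041 = 11.5514508
  phi_hat_1 = [gamma(1) gamma(0) - gamma(1) gamma(2)] / det = [(-0.4321)(3.4261) - (-0.4321)(-1.0649)] / 11.5514508 = -1.9405611 / 11.5514508 = -0.168
  phi_hat_2 = [gamma(0) gamma(2) - gamma(1)^2] / det = [(3.4261)(-1.0649) - (-0.4321)^2] / 11.5514508 = -3.8351643 / 11.5514508 = -0.332
So phi_hat = [-0.1680, -0.3320].
Therefore phi_hat_1 = -0.1680.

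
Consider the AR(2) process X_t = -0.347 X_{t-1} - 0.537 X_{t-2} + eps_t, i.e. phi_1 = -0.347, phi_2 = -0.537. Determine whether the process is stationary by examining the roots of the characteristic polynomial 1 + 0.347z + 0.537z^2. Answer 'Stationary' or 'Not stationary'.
\text{Stationary}

The AR(p) characteristic polynomial is P(z) = 1 + 0.347z + 0.537z^2.
Stationarity requires all roots to lie outside the unit circle, i.e. |z| > 1 for every root.
Set 1 + (0.347) z + (0.537) z^2 = 0, i.e. a z^2 + b z + c = 0 with a = 0.537, b = 0.347, c = 1.
Discriminant D = b^2 - 4ac = (0.347)^2 - 4*(0.537)*1 = 0.120409 - (2.148) = -2.027591.
D < 0, so the roots are the complex-conjugate pair z = (-b +/- i sqrt(-D)) / (2a) = -0.3231 +/- 1.3258i.
For a conjugate pair |z|^2 = z * conj(z) = (product of roots) = c/a = 1/(0.537) = 1.862197, so |z| = sqrt(1.862197) = 1.3646 for both roots.
Moduli of all roots: 1.3646, 1.3646.
All moduli strictly greater than 1? Yes.
Verdict: Stationary.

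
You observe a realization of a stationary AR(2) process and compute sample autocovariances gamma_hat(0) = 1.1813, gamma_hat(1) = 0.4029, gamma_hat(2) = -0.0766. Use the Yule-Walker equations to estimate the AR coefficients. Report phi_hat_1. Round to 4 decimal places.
\hat\phi_{1} = 0.4110

The Yule-Walker equations for an AR(p) process read, in matrix form,
  Gamma_p phi = r_p,   with   (Gamma_p)_{ij} = gamma(|i - j|),
                       (r_p)_i = gamma(i),   i,j = 1..p.
Substitute the sample gammas (Toeplitz matrix and right-hand side of size 2):
  Gamma_p = [[1.1813, 0.4029], [0.4029, 1.1813]]
  r_p     = [0.4029, -0.0766]
Written out:
  1.1813 phi_1 + 0.4029 phi_2 = 0.4029
  0.4029 phi_1 + 1.1813 phi_2 = -0.0766
Solve by Cramer's rule:
  det = gamma(0)^2 - gamma(1)^2 = (1.1813)^2 - (0.4029)^2 = 1.39546969 - 0.16232841 = 1.23314128
  phi_hat_1 = [gamma(1) gamma(0) - gamma(1) gamma(2)] / det = [(0.4029)(1.1813) - (0.4029)(-0.0766)] / 1.23314128 = 0.50680791 / 1.23314128 = 0.411
  phi_hat_2 = [gamma(0) gamma(2) - gamma(1)^2] / det = [(1.1813)(-0.0766) - (0.4029)^2] / 1.23314128 = -0.25281599 / 1.23314128 = -0.205
So phi_hat = [0.4110, -0.2050].
Therefore phi_hat_1 = 0.4110.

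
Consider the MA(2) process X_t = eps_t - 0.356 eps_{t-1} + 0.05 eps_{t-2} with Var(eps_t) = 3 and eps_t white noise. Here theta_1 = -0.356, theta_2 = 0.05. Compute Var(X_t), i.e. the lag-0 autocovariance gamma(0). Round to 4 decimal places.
\gamma(0) = 3.3877

For an MA(q) process X_t = eps_t + sum_i theta_i eps_{t-i} with
Var(eps_t) = sigma^2, the variance is
  gamma(0) = sigma^2 * (1 + sum_i theta_i^2).
  sum_i theta_i^2 = (-0.356)^2 + (0.05)^2 = 0.126736 + 0.0025 = 0.129236.
  gamma(0) = 3 * (1 + 0.129236) = 3 * 1.129236 = 3.387708, which rounds to 3.3877.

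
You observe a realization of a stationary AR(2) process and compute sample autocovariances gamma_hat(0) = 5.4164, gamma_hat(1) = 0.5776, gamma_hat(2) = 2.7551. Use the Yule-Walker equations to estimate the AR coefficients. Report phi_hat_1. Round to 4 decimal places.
\hat\phi_{1} = 0.0530

The Yule-Walker equations for an AR(p) process read, in matrix form,
  Gamma_p phi = r_p,   with   (Gamma_p)_{ij} = gamma(|i - j|),
                       (r_p)_i = gamma(i),   i,j = 1..p.
Substitute the sample gammas (Toeplitz matrix and right-hand side of size 2):
  Gamma_p = [[5.4164, 0.5776], [0.5776, 5.4164]]
  r_p     = [0.5776, 2.7551]
Written out:
  5.4164 phi_1 + 0.5776 phi_2 = 0.5776
  0.5776 phi_1 + 5.4164 phi_2 = 2.7551
Solve by Cramer's rule:
  det = gamma(0)^2 - gamma(1)^2 = (5.4164)^2 - (0.5776)^2 = 29.33738896 - 0.33362176 = 29.0037672
  phi_hat_1 = [gamma(1) gamma(0) - gamma(1) gamma(2)] / det = [(0.5776)(5.4164) - (0.5776)(2.7551)] / 29.0037672 = 1.53716688 / 29.0037672 = 0.053
  phi_hat_2 = [gamma(0) gamma(2) - gamma(1)^2] / det = [(5.4164)(2.7551) - (0.5776)^2] / 29.0037672 = 14.58910188 / 29.0037672 = 0.503
So phi_hat = [0.0530, 0.5030].
Therefore phi_hat_1 = 0.0530.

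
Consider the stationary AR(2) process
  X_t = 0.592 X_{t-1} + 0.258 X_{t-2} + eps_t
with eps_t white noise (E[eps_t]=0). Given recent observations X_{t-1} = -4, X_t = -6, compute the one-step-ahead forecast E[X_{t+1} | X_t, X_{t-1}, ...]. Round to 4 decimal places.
E[X_{t+1} \mid \mathcal F_t] = -4.5840

For an AR(p) model X_t = c + sum_i phi_i X_{t-i} + eps_t, the
one-step-ahead conditional mean is
  E[X_{t+1} | X_t, ...] = c + sum_i phi_i X_{t+1-i}.
Substitute known values:
  E[X_{t+1} | ...] = (0.592) * (-6) + (0.258) * (-4)
                   = -4.5840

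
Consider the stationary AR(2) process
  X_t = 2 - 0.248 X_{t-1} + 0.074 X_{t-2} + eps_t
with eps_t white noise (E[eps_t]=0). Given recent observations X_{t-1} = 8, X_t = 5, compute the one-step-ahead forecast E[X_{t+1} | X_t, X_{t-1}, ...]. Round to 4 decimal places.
E[X_{t+1} \mid \mathcal F_t] = 1.3520

For an AR(p) model X_t = c + sum_i phi_i X_{t-i} + eps_t, the
one-step-ahead conditional mean is
  E[X_{t+1} | X_t, ...] = c + sum_i phi_i X_{t+1-i}.
Substitute known values:
  E[X_{t+1} | ...] = 2 + (-0.248) * (5) + (0.074) * (8)
                   = 1.3520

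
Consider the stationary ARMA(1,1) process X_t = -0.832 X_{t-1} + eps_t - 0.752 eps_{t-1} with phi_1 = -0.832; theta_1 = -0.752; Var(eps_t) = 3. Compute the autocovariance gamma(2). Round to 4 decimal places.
\gamma(2) = 20.8831

Multiply the model equation by X_{t-k} and take expectations. With theta_0 = psi_0 = 1 and psi_j the MA(infinity) weights, this gives
  gamma(k) - sum_i phi_i gamma(k-i) = c_k,
  c_k = sigma^2 * sum_{j=k..q} theta_j psi_{j-k}   (c_k = 0 for k > q),
using gamma(-m) = gamma(m).
psi-weights needed (psi_j = theta_j + sum_i phi_i psi_{j-i}):
  psi_1 = theta_1 + phi_1 = -0.752 + (-0.832) = -1.584
Right-hand sides:
  c_0 = sigma^2 (1 + theta_1 psi_1) = 3 * (1 + (-0.752)(-1.584)) = 3 * 2.191168 = 6.573504
  c_1 = sigma^2 theta_1 = 3 * (-0.752) = -2.256
  c_2 = 0
Equations for k = 0 and k = 1 (AR order 1):
  gamma(0) = phi_1 gamma(1) + c_0
  gamma(1) = phi_1 gamma(0) + c_1
Substituting the second into the first: gamma(0) (1 - phi_1^2) = c_0 + phi_1 c_1, so
  gamma(0) = (c_0 + phi_1 c_1) / (1 - phi_1^2) = (6.573504 + (-0.832)(-2.256)) / (1 - (-0.832)^2) = 8.450496 / 0.307776 = 27.456644.
  gamma(1) = phi_1 gamma(0) + c_1 = (-0.832)(27.456644) + (-2.256) = -25.099928.
For k = 2 (> q): gamma(2) = phi_1 gamma(1) = (-0.832)(-25.099928) = 20.88314.
Therefore gamma(2) = 20.8831 (to 4 decimal places).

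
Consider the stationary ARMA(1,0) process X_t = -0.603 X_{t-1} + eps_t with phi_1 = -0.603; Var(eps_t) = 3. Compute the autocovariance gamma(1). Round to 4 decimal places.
\gamma(1) = -2.8426

Multiply the model equation by X_{t-k} and take expectations. With theta_0 = psi_0 = 1 and psi_j the MA(infinity) weights, this gives
  gamma(k) - sum_i phi_i gamma(k-i) = c_k,
  c_k = sigma^2 * sum_{j=k..q} theta_j psi_{j-k}   (c_k = 0 for k > q),
using gamma(-m) = gamma(m).
Pure AR (q = 0): c_0 = sigma^2 = 3, c_k = 0 for k >= 1.
Equations for k = 0 and k = 1 (AR order 1):
  gamma(0) = phi_1 gamma(1) + c_0
  gamma(1) = phi_1 gamma(0) + c_1
Substituting the second into the first: gamma(0) (1 - phi_1^2) = c_0 + phi_1 c_1, so
  gamma(0) = c_0 / (1 - phi_1^2) = 3 / (1 - (-0.603)^2) = 3 / 0.636391 = 4.714083.
  gamma(1) = phi_1 gamma(0) = (-0.603)(4.714083) = -2.842592.
Therefore gamma(1) = -2.8426 (to 4 decimal places).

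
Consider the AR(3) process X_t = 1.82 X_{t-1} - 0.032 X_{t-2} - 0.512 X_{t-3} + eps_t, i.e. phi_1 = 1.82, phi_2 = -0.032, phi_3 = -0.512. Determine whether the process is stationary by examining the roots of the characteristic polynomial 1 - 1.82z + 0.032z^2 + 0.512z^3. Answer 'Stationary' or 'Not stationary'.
\text{Not stationary}

The AR(p) characteristic polynomial is P(z) = 1 - 1.82z + 0.032z^2 + 0.512z^3.
Stationarity requires all roots to lie outside the unit circle, i.e. |z| > 1 for every root.
Degree 3: look for a simple real root z0 first, then factor out (1 - z/z0) and solve the remaining quadratic.
Testing z0 = 0.625: P(0.625) = 1 + (-1.82)(0.625) + (0.032)(0.625)^2 + (0.512)(0.625)^3
  = 1 + (-1.1375) + (0.0125) + (0.125) = 0.  So z_0 = 0.625 is a root, |z_0| = 0.625.
Divide out the factor (1 - 1.6 z) = (1 - z/z0) (since 1/z0 = 1.6):
  P(z) = (1 - 1.6 z)(1 + (-0.22) z + (-0.32) z^2)
  [check: z-coef -0.22 - (1.6) = -1.82; z^2-coef -0.32 - (1.6)(-0.22) = 0.032; z^3-coef -(1.6)(-0.32) = 0.512.]
Remaining roots from the quadratic factor 1 + (-0.22) z + (-0.32) z^2:
  Set 1 + (-0.22) z + (-0.32) z^2 = 0, i.e. a z^2 + b z + c = 0 with a = -0.32, b = -0.22, c = 1.
  Discriminant D = b^2 - 4ac = (-0.22)^2 - 4*(-0.32)*1 = 0.0484 - (-1.28) = 1.3284.
  D >= 0, so the roots are real: z = (-b +/- sqrt(D)) / (2a) = (0.22 +/- 1.152562) / (-0.64).
    z_1 = (0.22 + 1.152562) / (-0.64) = -2.1446,   |z_1| = 2.1446.
    z_2 = (0.22 - 1.152562) / (-0.64) = 1.4571,   |z_2| = 1.4571.
Moduli of all roots: 0.6250, 2.1446, 1.4571.
All moduli strictly greater than 1? No.
Verdict: Not stationary.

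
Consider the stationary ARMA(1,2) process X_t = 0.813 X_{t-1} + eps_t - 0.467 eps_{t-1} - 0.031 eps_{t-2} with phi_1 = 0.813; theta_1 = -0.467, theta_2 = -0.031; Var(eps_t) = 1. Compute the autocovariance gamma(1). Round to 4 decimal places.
\gamma(1) = 0.5828

Multiply the model equation by X_{t-k} and take expectations. With theta_0 = psi_0 = 1 and psi_j the MA(infinity) weights, this gives
  gamma(k) - sum_i phi_i gamma(k-i) = c_k,
  c_k = sigma^2 * sum_{j=k..q} theta_j psi_{j-k}   (c_k = 0 for k > q),
using gamma(-m) = gamma(m).
psi-weights needed (psi_j = theta_j + sum_i phi_i psi_{j-i}):
  psi_1 = theta_1 + phi_1 = -0.467 + (0.813) = 0.346
  psi_2 = theta_2 + phi_1 psi_1 = -0.031 + (0.813)(0.346) = 0.250298
Right-hand sides:
  c_0 = sigma^2 (1 + theta_1 psi_1 + theta_2 psi_2) = 1 * (1 + (-0.467)(0.346) + (-0.031)(0.250298)) = 1 * 0.830659 = 0.830659
  c_1 = sigma^2 (theta_1 + theta_2 psi_1) = 1 * (-0.467 + (-0.031)(0.346)) = -0.477726
  c_2 = sigma^2 theta_2 = 1 * (-0.031) = -0.031
Equations for k = 0 and k = 1 (AR order 1):
  gamma(0) = phi_1 gamma(1) + c_0
  gamma(1) = phi_1 gamma(0) + c_1
Substituting the second into the first: gamma(0) (1 - phi_1^2) = c_0 + phi_1 c_1, so
  gamma(0) = (c_0 + phi_1 c_1) / (1 - phi_1^2) = (0.830659 + (0.813)(-0.477726)) / (1 - (0.813)^2) = 0.442268 / 0.339031 = 1.304505.
  gamma(1) = phi_1 gamma(0) + c_1 = (0.813)(1.304505) + (-0.477726) = 0.582836.
Therefore gamma(1) = 0.5828 (to 4 decimal places).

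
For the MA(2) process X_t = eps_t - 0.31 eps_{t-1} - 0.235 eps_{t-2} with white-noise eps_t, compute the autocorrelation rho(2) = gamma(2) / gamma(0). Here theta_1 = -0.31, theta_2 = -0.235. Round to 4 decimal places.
\rho(2) = -0.2041

For an MA(q) process with theta_0 = 1, the autocovariance is
  gamma(k) = sigma^2 * sum_{i=0..q-k} theta_i * theta_{i+k},
and rho(k) = gamma(k) / gamma(0). Sigma^2 cancels.
  numerator   = (1)*(-0.235) = -0.235.
  denominator = (1)^2 + (-0.31)^2 + (-0.235)^2 = 1.151325.
  rho(2) = -0.235 / 1.151325 = -0.2041.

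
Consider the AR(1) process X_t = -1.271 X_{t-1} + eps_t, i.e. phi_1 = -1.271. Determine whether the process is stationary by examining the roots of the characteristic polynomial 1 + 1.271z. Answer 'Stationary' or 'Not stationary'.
\text{Not stationary}

The AR(p) characteristic polynomial is P(z) = 1 + 1.271z.
Stationarity requires all roots to lie outside the unit circle, i.e. |z| > 1 for every root.
This is linear in z: 1 + (1.271) z = 0  =>  z = -1/(1.271) = -0.786782,  |z| = 0.786782.
Moduli of all roots: 0.7868.
All moduli strictly greater than 1? No.
Verdict: Not stationary.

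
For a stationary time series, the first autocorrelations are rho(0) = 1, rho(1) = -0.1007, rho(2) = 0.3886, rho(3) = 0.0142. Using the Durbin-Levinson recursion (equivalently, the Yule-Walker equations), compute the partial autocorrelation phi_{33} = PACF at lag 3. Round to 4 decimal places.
\phi_{33} = 0.0910

The PACF at lag k is phi_{kk}, the last component of the solution
to the Yule-Walker system G_k phi = r_k where
  (G_k)_{ij} = rho(|i - j|), (r_k)_i = rho(i), i,j = 1..k.
Equivalently, Durbin-Levinson gives phi_{kk} iteratively:
  phi_{11} = rho(1)
  phi_{kk} = [rho(k) - sum_{j=1..k-1} phi_{k-1,j} rho(k-j)]
            / [1 - sum_{j=1..k-1} phi_{k-1,j} rho(j)],
  phi_{k,j} = phi_{k-1,j} - phi_{kk} phi_{k-1,k-j},  j = 1..k-1.
Step k = 1:
  phi_11 = rho(1) = -0.1007.
Step k = 2:
  phi_22 = [rho(2) - phi_11 rho(1)] / [1 - phi_11 rho(1)] = [0.3886 - (-0.1007)(-0.1007)] / [1 - (-0.1007)(-0.1007)]
         = 0.37845951 / 0.98985951 = 0.382337.
  Update: phi_21 = phi_11 - phi_22 phi_11 = -0.1007 - (0.382337)(-0.1007) = -0.062199.
Step k = 3:
  phi_33 = [rho(3) - phi_21 rho(2) - phi_22 rho(1)] / [1 - phi_21 rho(1) - phi_22 rho(2)]
    numerator   = 0.0142 - (-0.062199)(0.3886) - (0.382337)(-0.1007) = 0.07687171
    denominator = 1 - (-0.062199)(-0.1007) - (0.382337)(0.3886) = 0.84516059
  phi_33 = 0.07687171 / 0.84516059 = 0.091.
Therefore phi_{33} = 0.0910.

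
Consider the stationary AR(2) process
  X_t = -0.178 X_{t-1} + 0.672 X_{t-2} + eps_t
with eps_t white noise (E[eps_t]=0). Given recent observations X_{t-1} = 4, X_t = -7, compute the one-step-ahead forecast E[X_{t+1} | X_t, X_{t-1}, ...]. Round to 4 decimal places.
E[X_{t+1} \mid \mathcal F_t] = 3.9340

For an AR(p) model X_t = c + sum_i phi_i X_{t-i} + eps_t, the
one-step-ahead conditional mean is
  E[X_{t+1} | X_t, ...] = c + sum_i phi_i X_{t+1-i}.
Substitute known values:
  E[X_{t+1} | ...] = (-0.178) * (-7) + (0.672) * (4)
                   = 3.9340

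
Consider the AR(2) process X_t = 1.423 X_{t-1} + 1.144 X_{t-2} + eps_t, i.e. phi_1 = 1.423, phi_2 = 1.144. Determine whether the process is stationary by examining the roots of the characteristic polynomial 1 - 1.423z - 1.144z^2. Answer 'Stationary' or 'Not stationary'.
\text{Not stationary}

The AR(p) characteristic polynomial is P(z) = 1 - 1.423z - 1.144z^2.
Stationarity requires all roots to lie outside the unit circle, i.e. |z| > 1 for every root.
Set 1 + (-1.423) z + (-1.144) z^2 = 0, i.e. a z^2 + b z + c = 0 with a = -1.144, b = -1.423, c = 1.
Discriminant D = b^2 - 4ac = (-1.423)^2 - 4*(-1.144)*1 = 2.024929 - (-4.576) = 6.600929.
D >= 0, so the roots are real: z = (-b +/- sqrt(D)) / (2a) = (1.423 +/- 2.569227) / (-2.288).
  z_1 = (1.423 + 2.569227) / (-2.288) = -1.7449,   |z_1| = 1.7449.
  z_2 = (1.423 - 2.569227) / (-2.288) = 0.501,   |z_2| = 0.501.
Moduli of all roots: 1.7449, 0.5010.
All moduli strictly greater than 1? No.
Verdict: Not stationary.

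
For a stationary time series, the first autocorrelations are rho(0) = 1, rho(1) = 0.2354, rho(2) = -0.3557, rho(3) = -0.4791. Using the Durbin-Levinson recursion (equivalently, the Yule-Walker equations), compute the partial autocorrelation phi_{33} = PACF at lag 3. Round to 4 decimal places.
\phi_{33} = -0.3350

The PACF at lag k is phi_{kk}, the last component of the solution
to the Yule-Walker system G_k phi = r_k where
  (G_k)_{ij} = rho(|i - j|), (r_k)_i = rho(i), i,j = 1..k.
Equivalently, Durbin-Levinson gives phi_{kk} iteratively:
  phi_{11} = rho(1)
  phi_{kk} = [rho(k) - sum_{j=1..k-1} phi_{k-1,j} rho(k-j)]
            / [1 - sum_{j=1..k-1} phi_{k-1,j} rho(j)],
  phi_{k,j} = phi_{k-1,j} - phi_{kk} phi_{k-1,k-j},  j = 1..k-1.
Step k = 1:
  phi_11 = rho(1) = 0.2354.
Step k = 2:
  phi_22 = [rho(2) - phi_11 rho(1)] / [1 - phi_11 rho(1)] = [-0.3557 - (0.2354)(0.2354)] / [1 - (0.2354)(0.2354)]
         = -0.41111316 / 0.94458684 = -0.435231.
  Update: phi_21 = phi_11 - phi_22 phi_11 = 0.2354 - (-0.435231)(0.2354) = 0.337853.
Step k = 3:
  phi_33 = [rho(3) - phi_21 rho(2) - phi_22 rho(1)] / [1 - phi_21 rho(1) - phi_22 rho(2)]
    numerator   = -0.4791 - (0.337853)(-0.3557) - (-0.435231)(0.2354) = -0.25647228
    denominator = 1 - (0.337853)(0.2354) - (-0.435231)(-0.3557) = 0.76565779
  phi_33 = -0.25647228 / 0.76565779 = -0.335.
Therefore phi_{33} = -0.3350.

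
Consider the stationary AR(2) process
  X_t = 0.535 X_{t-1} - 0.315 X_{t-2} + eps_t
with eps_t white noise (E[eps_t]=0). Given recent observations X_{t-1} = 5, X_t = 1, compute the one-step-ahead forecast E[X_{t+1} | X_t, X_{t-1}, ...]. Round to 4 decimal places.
E[X_{t+1} \mid \mathcal F_t] = -1.0400

For an AR(p) model X_t = c + sum_i phi_i X_{t-i} + eps_t, the
one-step-ahead conditional mean is
  E[X_{t+1} | X_t, ...] = c + sum_i phi_i X_{t+1-i}.
Substitute known values:
  E[X_{t+1} | ...] = (0.535) * (1) + (-0.315) * (5)
                   = -1.0400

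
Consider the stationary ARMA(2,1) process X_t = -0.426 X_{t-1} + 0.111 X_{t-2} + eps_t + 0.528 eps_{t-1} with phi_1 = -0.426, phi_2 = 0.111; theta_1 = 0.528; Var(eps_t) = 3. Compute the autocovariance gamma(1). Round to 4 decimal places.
\gamma(1) = 0.3218

Multiply the model equation by X_{t-k} and take expectations. With theta_0 = psi_0 = 1 and psi_j the MA(infinity) weights, this gives
  gamma(k) - sum_i phi_i gamma(k-i) = c_k,
  c_k = sigma^2 * sum_{j=k..q} theta_j psi_{j-k}   (c_k = 0 for k > q),
using gamma(-m) = gamma(m).
psi-weights needed (psi_j = theta_j + sum_i phi_i psi_{j-i}):
  psi_1 = theta_1 + phi_1 = 0.528 + (-0.426) = 0.102
Right-hand sides:
  c_0 = sigma^2 (1 + theta_1 psi_1) = 3 * (1 + (0.528)(0.102)) = 3 * 1.053856 = 3.161568
  c_1 = sigma^2 theta_1 = 3 * (0.528) = 1.584
  c_2 = 0
Equations for k = 0, 1, 2 (AR order 2, c_2 = 0):
  (E0) gamma(0) = phi_1 gamma(1) + phi_2 gamma(2) + c_0
  (E1) gamma(1) = phi_1 gamma(0) + phi_2 gamma(1) + c_1
  (E2) gamma(2) = phi_1 gamma(1) + phi_2 gamma(0)
From (E1): gamma(1) = A gamma(0) + B with
  A = phi_1 / (1 - phi_2) = -0.426 / 0.889 = -0.47919,   B = c_1 / (1 - phi_2) = 1.584 / 0.889 = 1.781777.
Insert (E2) into (E0): gamma(0) (1 - phi_2^2) = phi_1 (1 + phi_2) gamma(1) + c_0.
  phi_1 (1 + phi_2) = (-0.426)(1.111) = -0.473286,   1 - phi_2^2 = 0.987679.
Replace gamma(1) by A gamma(0) + B and collect gamma(0):
  gamma(0) [0.987679 - (-0.473286)(-0.47919)] = (-0.473286)(1.781777) + 3.161568
  gamma(0) * 0.760885 = 2.318278
  gamma(0) = 2.318278 / 0.760885 = 3.046817.
  gamma(1) = A gamma(0) + B = (-0.47919)(3.046817) + (1.781777) = 0.321773.
Therefore gamma(1) = 0.3218 (to 4 decimal places).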